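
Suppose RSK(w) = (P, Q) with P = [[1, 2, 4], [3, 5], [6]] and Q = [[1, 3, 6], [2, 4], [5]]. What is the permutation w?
Reverse RSK: for i = n, n-1, ..., 1, locate i in Q, remove the corresponding corner cell from P, and reverse-bump its entry up through P; the value ejected from row 1 is w(i).

So w = 3 1 6 5 2 4.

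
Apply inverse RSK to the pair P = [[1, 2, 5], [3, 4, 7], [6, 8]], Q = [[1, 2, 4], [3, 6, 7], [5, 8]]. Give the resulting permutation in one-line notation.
3 6 4 8 1 2 7 5

Reverse the RSK construction: for i from n down to 1, find the cell of Q containing i, remove the entry at that cell from P, and reverse-bump it up through P; the value ejected from row 1 is w(i).

Step i=8: Q has 8 at row 3, column 2; remove 8 from row 3 of P and reverse-bump: 8 enters row 2 and ejects 7; 7 enters row 1 and ejects 5. So w(8) = 5. P is now [[1, 2, 7], [3, 4, 8], [6]].
Step i=7: Q has 7 at row 2, column 3; remove 8 from row 2 of P and reverse-bump: 8 enters row 1 and ejects 7. So w(7) = 7. P is now [[1, 2, 8], [3, 4], [6]].
Step i=6: Q has 6 at row 2, column 2; remove 4 from row 2 of P and reverse-bump: 4 enters row 1 and ejects 2. So w(6) = 2. P is now [[1, 4, 8], [3], [6]].
Step i=5: Q has 5 at row 3, column 1; remove 6 from row 3 of P and reverse-bump: 6 enters row 2 and ejects 3; 3 enters row 1 and ejects 1. So w(5) = 1. P is now [[3, 4, 8], [6]].
Step i=4: Q has 4 at row 1, column 3; remove that cell from P, ejecting 8. So w(4) = 8. P is now [[3, 4], [6]].
Step i=3: Q has 3 at row 2, column 1; remove 6 from row 2 of P and reverse-bump: 6 enters row 1 and ejects 4. So w(3) = 4. P is now [[3, 6]].
Step i=2: Q has 2 at row 1, column 2; remove that cell from P, ejecting 6. So w(2) = 6. P is now [[3]].
Step i=1: Q has 1 at row 1, column 1; remove that cell from P, ejecting 3. So w(1) = 3. P is now [].

So w = 3 6 4 8 1 2 7 5.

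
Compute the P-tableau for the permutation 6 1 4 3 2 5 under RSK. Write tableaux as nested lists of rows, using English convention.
Insert 6: appended to row 1. P = [[6]].
Insert 1: 1 bumps 6 from row 1; 6 starts row 2. P = [[1], [6]].
Insert 4: appended to row 1. P = [[1, 4], [6]].
Insert 3: 3 bumps 4 from row 1; 4 bumps 6 from row 2; 6 starts row 3. P = [[1, 3], [4], [6]].
Insert 2: 2 bumps 3 from row 1; 3 bumps 4 from row 2; 4 bumps 6 from row 3; 6 starts row 4. P = [[1, 2], [3], [4], [6]].
Insert 5: appended to row 1. P = [[1, 2, 5], [3], [4], [6]].

So P = [[1, 2, 5], [3], [4], [6]].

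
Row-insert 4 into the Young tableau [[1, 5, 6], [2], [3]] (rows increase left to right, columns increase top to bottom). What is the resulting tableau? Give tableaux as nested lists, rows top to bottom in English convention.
[[1, 4, 6], [2, 5], [3]]

In row 1, 4 replaces 5 (the leftmost entry greater than 4); 5 is bumped to row 2. 5 is appended to row 2. The new tableau is [[1, 4, 6], [2, 5], [3]].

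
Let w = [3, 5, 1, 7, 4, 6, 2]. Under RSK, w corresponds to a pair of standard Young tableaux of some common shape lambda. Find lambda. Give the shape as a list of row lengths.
[3, 3, 1]

Row-insert each entry into an empty tableau.

After inserting 3: P = [[3]].
After inserting 5: P = [[3, 5]].
After inserting 1: P = [[1, 5], [3]].
After inserting 7: P = [[1, 5, 7], [3]].
After inserting 4: P = [[1, 4, 7], [3, 5]].
After inserting 6: P = [[1, 4, 6], [3, 5, 7]].
After inserting 2: P = [[1, 2, 6], [3, 4, 7], [5]].

The final insertion tableau P = [[1, 2, 6], [3, 4, 7], [5]] has shape [3, 3, 1].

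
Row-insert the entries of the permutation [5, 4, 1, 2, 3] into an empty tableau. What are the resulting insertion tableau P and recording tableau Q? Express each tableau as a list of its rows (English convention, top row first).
Insert each entry of the permutation into P by Schensted row insertion, recording in Q the position of each new cell.

Insert 5: appended to row 1. P = [[5]], Q = [[1]].
Insert 4: 4 bumps 5 from row 1; 5 starts row 2. P = [[4], [5]], Q = [[1], [2]].
Insert 1: 1 bumps 4 from row 1; 4 bumps 5 from row 2; 5 starts row 3. P = [[1], [4], [5]], Q = [[1], [2], [3]].
Insert 2: appended to row 1. P = [[1, 2], [4], [5]], Q = [[1, 4], [2], [3]].
Insert 3: appended to row 1. P = [[1, 2, 3], [4], [5]], Q = [[1, 4, 5], [2], [3]].

So P = [[1, 2, 3], [4], [5]], Q = [[1, 4, 5], [2], [3]].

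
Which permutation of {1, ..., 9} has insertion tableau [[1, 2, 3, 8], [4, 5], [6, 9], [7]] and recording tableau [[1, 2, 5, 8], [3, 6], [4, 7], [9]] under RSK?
1 7 4 2 9 6 5 8 3

Reverse the RSK construction: for i from n down to 1, find the cell of Q containing i, remove the entry at that cell from P, and reverse-bump it up through P; the value ejected from row 1 is w(i).

Step i=9: Q has 9 at row 4, column 1; remove 7 from row 4 of P and reverse-bump: 7 enters row 3 and ejects 6; 6 enters row 2 and ejects 5; 5 enters row 1 and ejects 3. So w(9) = 3. P is now [[1, 2, 5, 8], [4, 6], [7, 9]].
Step i=8: Q has 8 at row 1, column 4; remove that cell from P, ejecting 8. So w(8) = 8. P is now [[1, 2, 5], [4, 6], [7, 9]].
Step i=7: Q has 7 at row 3, column 2; remove 9 from row 3 of P and reverse-bump: 9 enters row 2 and ejects 6; 6 enters row 1 and ejects 5. So w(7) = 5. P is now [[1, 2, 6], [4, 9], [7]].
Step i=6: Q has 6 at row 2, column 2; remove 9 from row 2 of P and reverse-bump: 9 enters row 1 and ejects 6. So w(6) = 6. P is now [[1, 2, 9], [4], [7]].
Step i=5: Q has 5 at row 1, column 3; remove that cell from P, ejecting 9. So w(5) = 9. P is now [[1, 2], [4], [7]].
Step i=4: Q has 4 at row 3, column 1; remove 7 from row 3 of P and reverse-bump: 7 enters row 2 and ejects 4; 4 enters row 1 and ejects 2. So w(4) = 2. P is now [[1, 4], [7]].
Step i=3: Q has 3 at row 2, column 1; remove 7 from row 2 of P and reverse-bump: 7 enters row 1 and ejects 4. So w(3) = 4. P is now [[1, 7]].
Step i=2: Q has 2 at row 1, column 2; remove that cell from P, ejecting 7. So w(2) = 7. P is now [[1]].
Step i=1: Q has 1 at row 1, column 1; remove that cell from P, ejecting 1. So w(1) = 1. P is now [].

So w = 1 7 4 2 9 6 5 8 3.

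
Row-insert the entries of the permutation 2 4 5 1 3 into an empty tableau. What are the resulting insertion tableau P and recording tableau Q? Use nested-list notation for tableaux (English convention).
Insert each entry of the permutation into P by Schensted row insertion, recording in Q the position of each new cell.

Insert 2: appended to row 1. P = [[2]].
Insert 4: appended to row 1. P = [[2, 4]].
Insert 5: appended to row 1. P = [[2, 4, 5]].
Insert 1: 1 bumps 2 from row 1; 2 starts row 2. P = [[1, 4, 5], [2]].
Insert 3: 3 bumps 4 from row 1; 4 appends to row 2. P = [[1, 3, 5], [2, 4]].

So P = [[1, 3, 5], [2, 4]], Q = [[1, 2, 3], [4, 5]].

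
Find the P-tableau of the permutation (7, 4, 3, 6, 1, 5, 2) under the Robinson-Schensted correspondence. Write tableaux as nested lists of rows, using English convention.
Insert 7: appended to row 1. P = [[7]].
Insert 4: 4 bumps 7 from row 1; 7 starts row 2. P = [[4], [7]].
Insert 3: 3 bumps 4 from row 1; 4 bumps 7 from row 2; 7 starts row 3. P = [[3], [4], [7]].
Insert 6: appended to row 1. P = [[3, 6], [4], [7]].
Insert 1: 1 bumps 3 from row 1; 3 bumps 4 from row 2; 4 bumps 7 from row 3; 7 starts row 4. P = [[1, 6], [3], [4], [7]].
Insert 5: 5 bumps 6 from row 1; 6 appends to row 2. P = [[1, 5], [3, 6], [4], [7]].
Insert 2: 2 bumps 5 from row 1; 5 bumps 6 from row 2; 6 appends to row 3. P = [[1, 2], [3, 5], [4, 6], [7]].

So P = [[1, 2], [3, 5], [4, 6], [7]].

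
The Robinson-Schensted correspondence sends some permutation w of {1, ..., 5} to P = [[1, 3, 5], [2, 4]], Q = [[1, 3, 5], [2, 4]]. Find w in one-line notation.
2 1 4 3 5

Reverse RSK: for i = n, n-1, ..., 1, locate i in Q, remove the corresponding corner cell from P, and reverse-bump its entry up through P; the value ejected from row 1 is w(i).

So w = 2 1 4 3 5.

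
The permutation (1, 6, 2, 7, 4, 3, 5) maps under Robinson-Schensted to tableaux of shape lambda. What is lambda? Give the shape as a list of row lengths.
Row-insert each entry into an empty tableau.

After inserting 1: P = [[1]].
After inserting 6: P = [[1, 6]].
After inserting 2: P = [[1, 2], [6]].
After inserting 7: P = [[1, 2, 7], [6]].
After inserting 4: P = [[1, 2, 4], [6, 7]].
After inserting 3: P = [[1, 2, 3], [4, 7], [6]].
After inserting 5: P = [[1, 2, 3, 5], [4, 7], [6]].

The final insertion tableau P = [[1, 2, 3, 5], [4, 7], [6]] has shape [4, 2, 1].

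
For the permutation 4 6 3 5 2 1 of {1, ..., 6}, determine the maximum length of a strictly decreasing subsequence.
4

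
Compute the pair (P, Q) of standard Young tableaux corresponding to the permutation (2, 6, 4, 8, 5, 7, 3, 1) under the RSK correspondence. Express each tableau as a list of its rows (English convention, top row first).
P = [[1, 3, 5, 7], [2, 8], [4], [6]], Q = [[1, 2, 4, 6], [3, 5], [7], [8]]

Insert each entry of the permutation into P by Schensted row insertion, recording in Q the position of each new cell.

Insert 2: appended to row 1. P = [[2]].
Insert 6: appended to row 1. P = [[2, 6]].
Insert 4: 4 bumps 6 from row 1; 6 starts row 2. P = [[2, 4], [6]].
Insert 8: appended to row 1. P = [[2, 4, 8], [6]].
Insert 5: 5 bumps 8 from row 1; 8 appends to row 2. P = [[2, 4, 5], [6, 8]].
Insert 7: appended to row 1. P = [[2, 4, 5, 7], [6, 8]].
Insert 3: 3 bumps 4 from row 1; 4 bumps 6 from row 2; 6 starts row 3. P = [[2, 3, 5, 7], [4, 8], [6]].
Insert 1: 1 bumps 2 from row 1; 2 bumps 4 from row 2; 4 bumps 6 from row 3; 6 starts row 4. P = [[1, 3, 5, 7], [2, 8], [4], [6]].

So P = [[1, 3, 5, 7], [2, 8], [4], [6]], Q = [[1, 2, 4, 6], [3, 5], [7], [8]].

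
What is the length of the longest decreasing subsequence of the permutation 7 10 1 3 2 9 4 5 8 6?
4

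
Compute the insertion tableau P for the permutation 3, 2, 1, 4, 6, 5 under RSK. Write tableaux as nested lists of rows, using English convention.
Insert 3: appended to row 1. P = [[3]].
Insert 2: 2 bumps 3 from row 1; 3 starts row 2. P = [[2], [3]].
Insert 1: 1 bumps 2 from row 1; 2 bumps 3 from row 2; 3 starts row 3. P = [[1], [2], [3]].
Insert 4: appended to row 1. P = [[1, 4], [2], [3]].
Insert 6: appended to row 1. P = [[1, 4, 6], [2], [3]].
Insert 5: 5 bumps 6 from row 1; 6 appends to row 2. P = [[1, 4, 5], [2, 6], [3]].

So P = [[1, 4, 5], [2, 6], [3]].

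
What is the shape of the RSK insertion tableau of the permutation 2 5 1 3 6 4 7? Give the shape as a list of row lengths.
[4, 3]

Row-insert each entry into an empty tableau.

After inserting 2: P = [[2]].
After inserting 5: P = [[2, 5]].
After inserting 1: P = [[1, 5], [2]].
After inserting 3: P = [[1, 3], [2, 5]].
After inserting 6: P = [[1, 3, 6], [2, 5]].
After inserting 4: P = [[1, 3, 4], [2, 5, 6]].
After inserting 7: P = [[1, 3, 4, 7], [2, 5, 6]].

The final insertion tableau P = [[1, 3, 4, 7], [2, 5, 6]] has shape [4, 3].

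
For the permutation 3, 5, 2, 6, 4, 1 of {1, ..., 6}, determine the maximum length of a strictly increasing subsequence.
3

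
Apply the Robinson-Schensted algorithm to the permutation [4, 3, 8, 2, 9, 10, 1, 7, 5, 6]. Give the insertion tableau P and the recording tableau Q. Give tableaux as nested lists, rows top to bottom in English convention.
P = [[1, 5, 6, 10], [2, 7, 9], [3, 8], [4]], Q = [[1, 3, 5, 6], [2, 8, 10], [4, 9], [7]]

Insert each entry of the permutation into P by Schensted row insertion, recording in Q the position of each new cell.

After inserting 4: P = [[4]].
After inserting 3: P = [[3], [4]].
After inserting 8: P = [[3, 8], [4]].
After inserting 2: P = [[2, 8], [3], [4]].
After inserting 9: P = [[2, 8, 9], [3], [4]].
After inserting 10: P = [[2, 8, 9, 10], [3], [4]].
After inserting 1: P = [[1, 8, 9, 10], [2], [3], [4]].
After inserting 7: P = [[1, 7, 9, 10], [2, 8], [3], [4]].
After inserting 5: P = [[1, 5, 9, 10], [2, 7], [3, 8], [4]].
After inserting 6: P = [[1, 5, 6, 10], [2, 7, 9], [3, 8], [4]].

So P = [[1, 5, 6, 10], [2, 7, 9], [3, 8], [4]], Q = [[1, 3, 5, 6], [2, 8, 10], [4, 9], [7]].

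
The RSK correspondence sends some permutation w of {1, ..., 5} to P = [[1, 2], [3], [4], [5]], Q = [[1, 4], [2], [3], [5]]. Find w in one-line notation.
5 4 1 3 2

Reverse the RSK construction: for i from n down to 1, find the cell of Q containing i, remove the entry at that cell from P, and reverse-bump it up through P; the value ejected from row 1 is w(i).

Step i=5: Q has 5 at row 4, column 1; remove 5 from row 4 of P and reverse-bump: 5 enters row 3 and ejects 4; 4 enters row 2 and ejects 3; 3 enters row 1 and ejects 2. So w(5) = 2. P is now [[1, 3], [4], [5]].
Step i=4: Q has 4 at row 1, column 2; remove that cell from P, ejecting 3. So w(4) = 3. P is now [[1], [4], [5]].
Step i=3: Q has 3 at row 3, column 1; remove 5 from row 3 of P and reverse-bump: 5 enters row 2 and ejects 4; 4 enters row 1 and ejects 1. So w(3) = 1. P is now [[4], [5]].
Step i=2: Q has 2 at row 2, column 1; remove 5 from row 2 of P and reverse-bump: 5 enters row 1 and ejects 4. So w(2) = 4. P is now [[5]].
Step i=1: Q has 1 at row 1, column 1; remove that cell from P, ejecting 5. So w(1) = 5. P is now [].

So w = 5 4 1 3 2.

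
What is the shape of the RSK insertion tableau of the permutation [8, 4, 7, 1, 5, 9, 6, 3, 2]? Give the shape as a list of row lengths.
Row-insert each entry into an empty tableau.

After inserting 8: P = [[8]].
After inserting 4: P = [[4], [8]].
After inserting 7: P = [[4, 7], [8]].
After inserting 1: P = [[1, 7], [4], [8]].
After inserting 5: P = [[1, 5], [4, 7], [8]].
After inserting 9: P = [[1, 5, 9], [4, 7], [8]].
After inserting 6: P = [[1, 5, 6], [4, 7, 9], [8]].
After inserting 3: P = [[1, 3, 6], [4, 5, 9], [7], [8]].
After inserting 2: P = [[1, 2, 6], [3, 5, 9], [4], [7], [8]].

The final insertion tableau P = [[1, 2, 6], [3, 5, 9], [4], [7], [8]] has shape [3, 3, 1, 1, 1].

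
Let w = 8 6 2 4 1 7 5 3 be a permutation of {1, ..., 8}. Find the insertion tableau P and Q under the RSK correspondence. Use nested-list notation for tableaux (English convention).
Insert each entry of the permutation into P by Schensted row insertion, recording in Q the position of each new cell.

Insert 8: appended to row 1. P = [[8]].
Insert 6: 6 bumps 8 from row 1; 8 starts row 2. P = [[6], [8]].
Insert 2: 2 bumps 6 from row 1; 6 bumps 8 from row 2; 8 starts row 3. P = [[2], [6], [8]].
Insert 4: appended to row 1. P = [[2, 4], [6], [8]].
Insert 1: 1 bumps 2 from row 1; 2 bumps 6 from row 2; 6 bumps 8 from row 3; 8 starts row 4. P = [[1, 4], [2], [6], [8]].
Insert 7: appended to row 1. P = [[1, 4, 7], [2], [6], [8]].
Insert 5: 5 bumps 7 from row 1; 7 appends to row 2. P = [[1, 4, 5], [2, 7], [6], [8]].
Insert 3: 3 bumps 4 from row 1; 4 bumps 7 from row 2; 7 appends to row 3. P = [[1, 3, 5], [2, 4], [6, 7], [8]].

So P = [[1, 3, 5], [2, 4], [6, 7], [8]], Q = [[1, 4, 6], [2, 7], [3, 8], [5]].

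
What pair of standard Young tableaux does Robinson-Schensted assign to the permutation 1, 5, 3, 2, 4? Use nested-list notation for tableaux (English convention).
P = [[1, 2, 4], [3], [5]], Q = [[1, 2, 5], [3], [4]]

Insert each entry of the permutation into P by Schensted row insertion, recording in Q the position of each new cell.

Insert 1: appended to row 1. P = [[1]], Q = [[1]].
Insert 5: appended to row 1. P = [[1, 5]], Q = [[1, 2]].
Insert 3: 3 bumps 5 from row 1; 5 starts row 2. P = [[1, 3], [5]], Q = [[1, 2], [3]].
Insert 2: 2 bumps 3 from row 1; 3 bumps 5 from row 2; 5 starts row 3. P = [[1, 2], [3], [5]], Q = [[1, 2], [3], [4]].
Insert 4: appended to row 1. P = [[1, 2, 4], [3], [5]], Q = [[1, 2, 5], [3], [4]].

So P = [[1, 2, 4], [3], [5]], Q = [[1, 2, 5], [3], [4]].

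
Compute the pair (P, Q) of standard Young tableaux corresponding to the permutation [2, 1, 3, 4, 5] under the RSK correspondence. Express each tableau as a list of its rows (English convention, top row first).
P = [[1, 3, 4, 5], [2]], Q = [[1, 3, 4, 5], [2]]

Insert each entry of the permutation into P by Schensted row insertion, recording in Q the position of each new cell.

After inserting 2: P = [[2]].
After inserting 1: P = [[1], [2]].
After inserting 3: P = [[1, 3], [2]].
After inserting 4: P = [[1, 3, 4], [2]].
After inserting 5: P = [[1, 3, 4, 5], [2]].

So P = [[1, 3, 4, 5], [2]], Q = [[1, 3, 4, 5], [2]].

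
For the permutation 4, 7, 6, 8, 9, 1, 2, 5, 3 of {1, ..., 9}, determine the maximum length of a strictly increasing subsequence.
4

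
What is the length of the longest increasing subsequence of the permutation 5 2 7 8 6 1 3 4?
3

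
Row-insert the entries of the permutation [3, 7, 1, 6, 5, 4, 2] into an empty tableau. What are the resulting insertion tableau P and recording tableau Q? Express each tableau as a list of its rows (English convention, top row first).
Insert each entry of the permutation into P by Schensted row insertion, recording in Q the position of each new cell.

Insert 3: appended to row 1. P = [[3]].
Insert 7: appended to row 1. P = [[3, 7]].
Insert 1: 1 bumps 3 from row 1; 3 starts row 2. P = [[1, 7], [3]].
Insert 6: 6 bumps 7 from row 1; 7 appends to row 2. P = [[1, 6], [3, 7]].
Insert 5: 5 bumps 6 from row 1; 6 bumps 7 from row 2; 7 starts row 3. P = [[1, 5], [3, 6], [7]].
Insert 4: 4 bumps 5 from row 1; 5 bumps 6 from row 2; 6 bumps 7 from row 3; 7 starts row 4. P = [[1, 4], [3, 5], [6], [7]].
Insert 2: 2 bumps 4 from row 1; 4 bumps 5 from row 2; 5 bumps 6 from row 3; 6 bumps 7 from row 4; 7 starts row 5. P = [[1, 2], [3, 4], [5], [6], [7]].

So P = [[1, 2], [3, 4], [5], [6], [7]], Q = [[1, 2], [3, 4], [5], [6], [7]].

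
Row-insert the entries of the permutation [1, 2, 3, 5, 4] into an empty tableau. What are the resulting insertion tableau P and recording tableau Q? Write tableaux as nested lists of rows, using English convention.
Insert each entry of the permutation into P by Schensted row insertion, recording in Q the position of each new cell.

Insert 1: appended to row 1. P = [[1]], Q = [[1]].
Insert 2: appended to row 1. P = [[1, 2]], Q = [[1, 2]].
Insert 3: appended to row 1. P = [[1, 2, 3]], Q = [[1, 2, 3]].
Insert 5: appended to row 1. P = [[1, 2, 3, 5]], Q = [[1, 2, 3, 4]].
Insert 4: 4 bumps 5 from row 1; 5 starts row 2. P = [[1, 2, 3, 4], [5]], Q = [[1, 2, 3, 4], [5]].

So P = [[1, 2, 3, 4], [5]], Q = [[1, 2, 3, 4], [5]].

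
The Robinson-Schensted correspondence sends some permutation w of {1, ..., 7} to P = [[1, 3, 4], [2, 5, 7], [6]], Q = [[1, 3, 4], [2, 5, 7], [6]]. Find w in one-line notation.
2 1 6 7 5 3 4

Reverse the RSK construction: for i from n down to 1, find the cell of Q containing i, remove the entry at that cell from P, and reverse-bump it up through P; the value ejected from row 1 is w(i).

Step i=7: Q has 7 at row 2, column 3; remove 7 from row 2 of P and reverse-bump: 7 enters row 1 and ejects 4. So w(7) = 4. P is now [[1, 3, 7], [2, 5], [6]].
Step i=6: Q has 6 at row 3, column 1; remove 6 from row 3 of P and reverse-bump: 6 enters row 2 and ejects 5; 5 enters row 1 and ejects 3. So w(6) = 3. P is now [[1, 5, 7], [2, 6]].
Step i=5: Q has 5 at row 2, column 2; remove 6 from row 2 of P and reverse-bump: 6 enters row 1 and ejects 5. So w(5) = 5. P is now [[1, 6, 7], [2]].
Step i=4: Q has 4 at row 1, column 3; remove that cell from P, ejecting 7. So w(4) = 7. P is now [[1, 6], [2]].
Step i=3: Q has 3 at row 1, column 2; remove that cell from P, ejecting 6. So w(3) = 6. P is now [[1], [2]].
Step i=2: Q has 2 at row 2, column 1; remove 2 from row 2 of P and reverse-bump: 2 enters row 1 and ejects 1. So w(2) = 1. P is now [[2]].
Step i=1: Q has 1 at row 1, column 1; remove that cell from P, ejecting 2. So w(1) = 2. P is now [].

So w = 2 1 6 7 5 3 4.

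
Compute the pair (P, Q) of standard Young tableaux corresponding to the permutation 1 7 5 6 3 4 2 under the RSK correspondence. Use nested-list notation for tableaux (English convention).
Insert each entry of the permutation into P by Schensted row insertion, recording in Q the position of each new cell.

After inserting 1: P = [[1]].
After inserting 7: P = [[1, 7]].
After inserting 5: P = [[1, 5], [7]].
After inserting 6: P = [[1, 5, 6], [7]].
After inserting 3: P = [[1, 3, 6], [5], [7]].
After inserting 4: P = [[1, 3, 4], [5, 6], [7]].
After inserting 2: P = [[1, 2, 4], [3, 6], [5], [7]].

So P = [[1, 2, 4], [3, 6], [5], [7]], Q = [[1, 2, 4], [3, 6], [5], [7]].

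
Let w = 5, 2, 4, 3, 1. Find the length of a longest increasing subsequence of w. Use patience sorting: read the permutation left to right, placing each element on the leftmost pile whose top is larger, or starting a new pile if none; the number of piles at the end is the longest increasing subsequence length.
2

5: new pile. tops = [5]
2: onto pile 1 (replacing 5). tops = [2]
4: new pile. tops = [2, 4]
3: onto pile 2 (replacing 4). tops = [2, 3]
1: onto pile 1 (replacing 2). tops = [1, 3]

2 piles, so the longest increasing subsequence has length 2.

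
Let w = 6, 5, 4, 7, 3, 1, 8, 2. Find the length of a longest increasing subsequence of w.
3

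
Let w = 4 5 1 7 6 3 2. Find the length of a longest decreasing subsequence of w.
4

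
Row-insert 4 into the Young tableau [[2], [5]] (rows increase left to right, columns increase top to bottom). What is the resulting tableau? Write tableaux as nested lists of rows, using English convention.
[[2, 4], [5]]

4 is larger than every entry of row 1, so it is appended to row 1. The new tableau is [[2, 4], [5]].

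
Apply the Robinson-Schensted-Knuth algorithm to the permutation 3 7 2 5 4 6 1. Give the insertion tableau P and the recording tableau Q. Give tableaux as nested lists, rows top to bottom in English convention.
Insert each entry of the permutation into P by Schensted row insertion, recording in Q the position of each new cell.

Insert 3: appended to row 1. P = [[3]].
Insert 7: appended to row 1. P = [[3, 7]].
Insert 2: 2 bumps 3 from row 1; 3 starts row 2. P = [[2, 7], [3]].
Insert 5: 5 bumps 7 from row 1; 7 appends to row 2. P = [[2, 5], [3, 7]].
Insert 4: 4 bumps 5 from row 1; 5 bumps 7 from row 2; 7 starts row 3. P = [[2, 4], [3, 5], [7]].
Insert 6: appended to row 1. P = [[2, 4, 6], [3, 5], [7]].
Insert 1: 1 bumps 2 from row 1; 2 bumps 3 from row 2; 3 bumps 7 from row 3; 7 starts row 4. P = [[1, 4, 6], [2, 5], [3], [7]].

So P = [[1, 4, 6], [2, 5], [3], [7]], Q = [[1, 2, 6], [3, 4], [5], [7]].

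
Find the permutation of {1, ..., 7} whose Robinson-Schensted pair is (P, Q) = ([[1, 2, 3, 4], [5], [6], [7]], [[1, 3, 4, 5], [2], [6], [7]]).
7 1 2 3 6 5 4

Reverse the RSK construction: for i from n down to 1, find the cell of Q containing i, remove the entry at that cell from P, and reverse-bump it up through P; the value ejected from row 1 is w(i).

Step i=7: Q has 7 at row 4, column 1; remove 7 from row 4 of P and reverse-bump: 7 enters row 3 and ejects 6; 6 enters row 2 and ejects 5; 5 enters row 1 and ejects 4. So w(7) = 4. P is now [[1, 2, 3, 5], [6], [7]].
Step i=6: Q has 6 at row 3, column 1; remove 7 from row 3 of P and reverse-bump: 7 enters row 2 and ejects 6; 6 enters row 1 and ejects 5. So w(6) = 5. P is now [[1, 2, 3, 6], [7]].
Step i=5: Q has 5 at row 1, column 4; remove that cell from P, ejecting 6. So w(5) = 6. P is now [[1, 2, 3], [7]].
Step i=4: Q has 4 at row 1, column 3; remove that cell from P, ejecting 3. So w(4) = 3. P is now [[1, 2], [7]].
Step i=3: Q has 3 at row 1, column 2; remove that cell from P, ejecting 2. So w(3) = 2. P is now [[1], [7]].
Step i=2: Q has 2 at row 2, column 1; remove 7 from row 2 of P and reverse-bump: 7 enters row 1 and ejects 1. So w(2) = 1. P is now [[7]].
Step i=1: Q has 1 at row 1, column 1; remove that cell from P, ejecting 7. So w(1) = 7. P is now [].

So w = 7 1 2 3 6 5 4.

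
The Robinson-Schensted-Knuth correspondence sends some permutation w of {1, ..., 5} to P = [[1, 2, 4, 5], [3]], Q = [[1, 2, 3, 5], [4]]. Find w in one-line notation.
Reverse the RSK construction: for i from n down to 1, find the cell of Q containing i, remove the entry at that cell from P, and reverse-bump it up through P; the value ejected from row 1 is w(i).

Step i=5: Q has 5 at row 1, column 4; remove that cell from P, ejecting 5. So w(5) = 5. P is now [[1, 2, 4], [3]].
Step i=4: Q has 4 at row 2, column 1; remove 3 from row 2 of P and reverse-bump: 3 enters row 1 and ejects 2. So w(4) = 2. P is now [[1, 3, 4]].
Step i=3: Q has 3 at row 1, column 3; remove that cell from P, ejecting 4. So w(3) = 4. P is now [[1, 3]].
Step i=2: Q has 2 at row 1, column 2; remove that cell from P, ejecting 3. So w(2) = 3. P is now [[1]].
Step i=1: Q has 1 at row 1, column 1; remove that cell from P, ejecting 1. So w(1) = 1. P is now [].

So w = 1 3 4 2 5.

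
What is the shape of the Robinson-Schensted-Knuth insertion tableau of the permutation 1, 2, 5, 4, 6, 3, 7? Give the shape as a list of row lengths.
[5, 1, 1]

Row-insert each entry into an empty tableau.

After inserting 1: P = [[1]].
After inserting 2: P = [[1, 2]].
After inserting 5: P = [[1, 2, 5]].
After inserting 4: P = [[1, 2, 4], [5]].
After inserting 6: P = [[1, 2, 4, 6], [5]].
After inserting 3: P = [[1, 2, 3, 6], [4], [5]].
After inserting 7: P = [[1, 2, 3, 6, 7], [4], [5]].

The final insertion tableau P = [[1, 2, 3, 6, 7], [4], [5]] has shape [5, 1, 1].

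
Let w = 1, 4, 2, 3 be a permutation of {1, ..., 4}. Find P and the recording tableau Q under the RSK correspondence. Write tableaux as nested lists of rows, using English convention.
P = [[1, 2, 3], [4]], Q = [[1, 2, 4], [3]]

Insert each entry of the permutation into P by Schensted row insertion, recording in Q the position of each new cell.

Insert 1: appended to row 1. P = [[1]].
Insert 4: appended to row 1. P = [[1, 4]].
Insert 2: 2 bumps 4 from row 1; 4 starts row 2. P = [[1, 2], [4]].
Insert 3: appended to row 1. P = [[1, 2, 3], [4]].

So P = [[1, 2, 3], [4]], Q = [[1, 2, 4], [3]].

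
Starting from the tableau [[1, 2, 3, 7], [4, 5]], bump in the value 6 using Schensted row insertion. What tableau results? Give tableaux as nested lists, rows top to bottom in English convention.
In row 1, 6 replaces 7 (the leftmost entry greater than 6); 7 is bumped to row 2. 7 is appended to row 2. The new tableau is [[1, 2, 3, 6], [4, 5, 7]].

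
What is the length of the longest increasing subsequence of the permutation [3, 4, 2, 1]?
2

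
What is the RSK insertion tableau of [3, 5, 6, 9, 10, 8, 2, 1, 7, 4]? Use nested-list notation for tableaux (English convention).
Insert 3: appended to row 1. P = [[3]].
Insert 5: appended to row 1. P = [[3, 5]].
Insert 6: appended to row 1. P = [[3, 5, 6]].
Insert 9: appended to row 1. P = [[3, 5, 6, 9]].
Insert 10: appended to row 1. P = [[3, 5, 6, 9, 10]].
Insert 8: 8 bumps 9 from row 1; 9 starts row 2. P = [[3, 5, 6, 8, 10], [9]].
Insert 2: 2 bumps 3 from row 1; 3 bumps 9 from row 2; 9 starts row 3. P = [[2, 5, 6, 8, 10], [3], [9]].
Insert 1: 1 bumps 2 from row 1; 2 bumps 3 from row 2; 3 bumps 9 from row 3; 9 starts row 4. P = [[1, 5, 6, 8, 10], [2], [3], [9]].
Insert 7: 7 bumps 8 from row 1; 8 appends to row 2. P = [[1, 5, 6, 7, 10], [2, 8], [3], [9]].
Insert 4: 4 bumps 5 from row 1; 5 bumps 8 from row 2; 8 appends to row 3. P = [[1, 4, 6, 7, 10], [2, 5], [3, 8], [9]].

So P = [[1, 4, 6, 7, 10], [2, 5], [3, 8], [9]].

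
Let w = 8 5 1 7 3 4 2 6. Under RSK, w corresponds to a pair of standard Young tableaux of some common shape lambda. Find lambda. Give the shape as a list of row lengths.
RSK row insertion gives P = [[1, 2, 4, 6], [3, 7], [5], [8]], which has shape [4, 2, 1, 1].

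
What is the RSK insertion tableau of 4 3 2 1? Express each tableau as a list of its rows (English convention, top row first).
P = [[1], [2], [3], [4]]

Insert 4: appended to row 1. P = [[4]].
Insert 3: 3 bumps 4 from row 1; 4 starts row 2. P = [[3], [4]].
Insert 2: 2 bumps 3 from row 1; 3 bumps 4 from row 2; 4 starts row 3. P = [[2], [3], [4]].
Insert 1: 1 bumps 2 from row 1; 2 bumps 3 from row 2; 3 bumps 4 from row 3; 4 starts row 4. P = [[1], [2], [3], [4]].

So P = [[1], [2], [3], [4]].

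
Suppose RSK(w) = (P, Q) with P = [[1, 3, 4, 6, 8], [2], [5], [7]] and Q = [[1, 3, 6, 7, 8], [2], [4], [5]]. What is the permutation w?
7 2 5 3 1 4 6 8

Reverse the RSK construction: for i from n down to 1, find the cell of Q containing i, remove the entry at that cell from P, and reverse-bump it up through P; the value ejected from row 1 is w(i).

Step i=8: Q has 8 at row 1, column 5; remove that cell from P, ejecting 8. So w(8) = 8. P is now [[1, 3, 4, 6], [2], [5], [7]].
Step i=7: Q has 7 at row 1, column 4; remove that cell from P, ejecting 6. So w(7) = 6. P is now [[1, 3, 4], [2], [5], [7]].
Step i=6: Q has 6 at row 1, column 3; remove that cell from P, ejecting 4. So w(6) = 4. P is now [[1, 3], [2], [5], [7]].
Step i=5: Q has 5 at row 4, column 1; remove 7 from row 4 of P and reverse-bump: 7 enters row 3 and ejects 5; 5 enters row 2 and ejects 2; 2 enters row 1 and ejects 1. So w(5) = 1. P is now [[2, 3], [5], [7]].
Step i=4: Q has 4 at row 3, column 1; remove 7 from row 3 of P and reverse-bump: 7 enters row 2 and ejects 5; 5 enters row 1 and ejects 3. So w(4) = 3. P is now [[2, 5], [7]].
Step i=3: Q has 3 at row 1, column 2; remove that cell from P, ejecting 5. So w(3) = 5. P is now [[2], [7]].
Step i=2: Q has 2 at row 2, column 1; remove 7 from row 2 of P and reverse-bump: 7 enters row 1 and ejects 2. So w(2) = 2. P is now [[7]].
Step i=1: Q has 1 at row 1, column 1; remove that cell from P, ejecting 7. So w(1) = 7. P is now [].

So w = 7 2 5 3 1 4 6 8.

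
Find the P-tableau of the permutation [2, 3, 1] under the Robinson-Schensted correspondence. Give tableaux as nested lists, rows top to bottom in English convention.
Insert 2: appended to row 1. P = [[2]].
Insert 3: appended to row 1. P = [[2, 3]].
Insert 1: 1 bumps 2 from row 1; 2 starts row 2. P = [[1, 3], [2]].

So P = [[1, 3], [2]].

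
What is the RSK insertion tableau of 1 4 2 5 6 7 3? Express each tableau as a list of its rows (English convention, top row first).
Insert 1: appended to row 1. P = [[1]].
Insert 4: appended to row 1. P = [[1, 4]].
Insert 2: 2 bumps 4 from row 1; 4 starts row 2. P = [[1, 2], [4]].
Insert 5: appended to row 1. P = [[1, 2, 5], [4]].
Insert 6: appended to row 1. P = [[1, 2, 5, 6], [4]].
Insert 7: appended to row 1. P = [[1, 2, 5, 6, 7], [4]].
Insert 3: 3 bumps 5 from row 1; 5 appends to row 2. P = [[1, 2, 3, 6, 7], [4, 5]].

So P = [[1, 2, 3, 6, 7], [4, 5]].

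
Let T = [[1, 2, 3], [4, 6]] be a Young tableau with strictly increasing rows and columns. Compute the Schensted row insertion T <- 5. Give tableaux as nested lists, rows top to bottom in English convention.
[[1, 2, 3, 5], [4, 6]]

5 is larger than every entry of row 1, so it is appended to row 1. The new tableau is [[1, 2, 3, 5], [4, 6]].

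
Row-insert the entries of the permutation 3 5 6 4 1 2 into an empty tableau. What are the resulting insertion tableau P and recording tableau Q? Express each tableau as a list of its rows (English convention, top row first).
Insert each entry of the permutation into P by Schensted row insertion, recording in Q the position of each new cell.

Insert 3: appended to row 1. P = [[3]].
Insert 5: appended to row 1. P = [[3, 5]].
Insert 6: appended to row 1. P = [[3, 5, 6]].
Insert 4: 4 bumps 5 from row 1; 5 starts row 2. P = [[3, 4, 6], [5]].
Insert 1: 1 bumps 3 from row 1; 3 bumps 5 from row 2; 5 starts row 3. P = [[1, 4, 6], [3], [5]].
Insert 2: 2 bumps 4 from row 1; 4 appends to row 2. P = [[1, 2, 6], [3, 4], [5]].

So P = [[1, 2, 6], [3, 4], [5]], Q = [[1, 2, 3], [4, 6], [5]].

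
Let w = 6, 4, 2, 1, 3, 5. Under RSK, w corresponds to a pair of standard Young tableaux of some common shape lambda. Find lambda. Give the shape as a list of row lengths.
RSK row insertion gives P = [[1, 3, 5], [2], [4], [6]], which has shape [3, 1, 1, 1].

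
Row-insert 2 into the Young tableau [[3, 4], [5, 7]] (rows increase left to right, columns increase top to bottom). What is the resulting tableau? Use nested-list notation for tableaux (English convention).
In row 1, 2 replaces 3 (the leftmost entry greater than 2); 3 is bumped to row 2. In row 2, 3 replaces 5 (the leftmost entry greater than 3); 5 is bumped to row 3. 5 starts a new row 3. The new tableau is [[2, 4], [3, 7], [5]].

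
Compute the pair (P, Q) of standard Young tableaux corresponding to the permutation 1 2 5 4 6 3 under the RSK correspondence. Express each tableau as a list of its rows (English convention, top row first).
Insert each entry of the permutation into P by Schensted row insertion, recording in Q the position of each new cell.

Insert 1: appended to row 1. P = [[1]].
Insert 2: appended to row 1. P = [[1, 2]].
Insert 5: appended to row 1. P = [[1, 2, 5]].
Insert 4: 4 bumps 5 from row 1; 5 starts row 2. P = [[1, 2, 4], [5]].
Insert 6: appended to row 1. P = [[1, 2, 4, 6], [5]].
Insert 3: 3 bumps 4 from row 1; 4 bumps 5 from row 2; 5 starts row 3. P = [[1, 2, 3, 6], [4], [5]].

So P = [[1, 2, 3, 6], [4], [5]], Q = [[1, 2, 3, 5], [4], [6]].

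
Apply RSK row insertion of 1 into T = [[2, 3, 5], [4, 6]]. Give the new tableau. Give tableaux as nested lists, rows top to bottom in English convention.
In row 1, 1 replaces 2 (the leftmost entry greater than 1); 2 is bumped to row 2. In row 2, 2 replaces 4 (the leftmost entry greater than 2); 4 is bumped to row 3. 4 starts a new row 3. The new tableau is [[1, 3, 5], [2, 6], [4]].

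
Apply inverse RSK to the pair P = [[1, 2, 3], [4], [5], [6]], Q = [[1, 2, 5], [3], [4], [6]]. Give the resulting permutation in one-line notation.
1 6 5 2 4 3

Reverse the RSK construction: for i from n down to 1, find the cell of Q containing i, remove the entry at that cell from P, and reverse-bump it up through P; the value ejected from row 1 is w(i).

Step i=6: Q has 6 at row 4, column 1; remove 6 from row 4 of P and reverse-bump: 6 enters row 3 and ejects 5; 5 enters row 2 and ejects 4; 4 enters row 1 and ejects 3. So w(6) = 3. P is now [[1, 2, 4], [5], [6]].
Step i=5: Q has 5 at row 1, column 3; remove that cell from P, ejecting 4. So w(5) = 4. P is now [[1, 2], [5], [6]].
Step i=4: Q has 4 at row 3, column 1; remove 6 from row 3 of P and reverse-bump: 6 enters row 2 and ejects 5; 5 enters row 1 and ejects 2. So w(4) = 2. P is now [[1, 5], [6]].
Step i=3: Q has 3 at row 2, column 1; remove 6 from row 2 of P and reverse-bump: 6 enters row 1 and ejects 5. So w(3) = 5. P is now [[1, 6]].
Step i=2: Q has 2 at row 1, column 2; remove that cell from P, ejecting 6. So w(2) = 6. P is now [[1]].
Step i=1: Q has 1 at row 1, column 1; remove that cell from P, ejecting 1. So w(1) = 1. P is now [].

So w = 1 6 5 2 4 3.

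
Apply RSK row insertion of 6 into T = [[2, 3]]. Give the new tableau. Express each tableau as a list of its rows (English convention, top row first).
[[2, 3, 6]]

6 is larger than every entry of row 1, so it is appended to row 1. The new tableau is [[2, 3, 6]].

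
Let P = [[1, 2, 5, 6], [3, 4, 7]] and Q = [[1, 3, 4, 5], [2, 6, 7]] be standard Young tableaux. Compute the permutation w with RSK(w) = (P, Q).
3 1 4 5 7 2 6

Reverse the RSK construction: for i from n down to 1, find the cell of Q containing i, remove the entry at that cell from P, and reverse-bump it up through P; the value ejected from row 1 is w(i).

Step i=7: Q has 7 at row 2, column 3; remove 7 from row 2 of P and reverse-bump: 7 enters row 1 and ejects 6. So w(7) = 6. P is now [[1, 2, 5, 7], [3, 4]].
Step i=6: Q has 6 at row 2, column 2; remove 4 from row 2 of P and reverse-bump: 4 enters row 1 and ejects 2. So w(6) = 2. P is now [[1, 4, 5, 7], [3]].
Step i=5: Q has 5 at row 1, column 4; remove that cell from P, ejecting 7. So w(5) = 7. P is now [[1, 4, 5], [3]].
Step i=4: Q has 4 at row 1, column 3; remove that cell from P, ejecting 5. So w(4) = 5. P is now [[1, 4], [3]].
Step i=3: Q has 3 at row 1, column 2; remove that cell from P, ejecting 4. So w(3) = 4. P is now [[1], [3]].
Step i=2: Q has 2 at row 2, column 1; remove 3 from row 2 of P and reverse-bump: 3 enters row 1 and ejects 1. So w(2) = 1. P is now [[3]].
Step i=1: Q has 1 at row 1, column 1; remove that cell from P, ejecting 3. So w(1) = 3. P is now [].

So w = 3 1 4 5 7 2 6.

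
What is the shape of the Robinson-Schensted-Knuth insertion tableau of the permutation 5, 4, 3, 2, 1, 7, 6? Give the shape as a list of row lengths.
Row-insert each entry into an empty tableau.

After inserting 5: P = [[5]].
After inserting 4: P = [[4], [5]].
After inserting 3: P = [[3], [4], [5]].
After inserting 2: P = [[2], [3], [4], [5]].
After inserting 1: P = [[1], [2], [3], [4], [5]].
After inserting 7: P = [[1, 7], [2], [3], [4], [5]].
After inserting 6: P = [[1, 6], [2, 7], [3], [4], [5]].

The final insertion tableau P = [[1, 6], [2, 7], [3], [4], [5]] has shape [2, 2, 1, 1, 1].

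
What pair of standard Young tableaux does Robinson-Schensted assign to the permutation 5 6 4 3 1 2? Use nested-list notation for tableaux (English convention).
Insert each entry of the permutation into P by Schensted row insertion, recording in Q the position of each new cell.

Insert 5: appended to row 1. P = [[5]], Q = [[1]].
Insert 6: appended to row 1. P = [[5, 6]], Q = [[1, 2]].
Insert 4: 4 bumps 5 from row 1; 5 starts row 2. P = [[4, 6], [5]], Q = [[1, 2], [3]].
Insert 3: 3 bumps 4 from row 1; 4 bumps 5 from row 2; 5 starts row 3. P = [[3, 6], [4], [5]], Q = [[1, 2], [3], [4]].
Insert 1: 1 bumps 3 from row 1; 3 bumps 4 from row 2; 4 bumps 5 from row 3; 5 starts row 4. P = [[1, 6], [3], [4], [5]], Q = [[1, 2], [3], [4], [5]].
Insert 2: 2 bumps 6 from row 1; 6 appends to row 2. P = [[1, 2], [3, 6], [4], [5]], Q = [[1, 2], [3, 6], [4], [5]].

So P = [[1, 2], [3, 6], [4], [5]], Q = [[1, 2], [3, 6], [4], [5]].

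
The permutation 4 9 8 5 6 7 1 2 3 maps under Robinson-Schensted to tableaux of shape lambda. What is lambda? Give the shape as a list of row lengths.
Row-insert each entry into an empty tableau.

After inserting 4: P = [[4]].
After inserting 9: P = [[4, 9]].
After inserting 8: P = [[4, 8], [9]].
After inserting 5: P = [[4, 5], [8], [9]].
After inserting 6: P = [[4, 5, 6], [8], [9]].
After inserting 7: P = [[4, 5, 6, 7], [8], [9]].
After inserting 1: P = [[1, 5, 6, 7], [4], [8], [9]].
After inserting 2: P = [[1, 2, 6, 7], [4, 5], [8], [9]].
After inserting 3: P = [[1, 2, 3, 7], [4, 5, 6], [8], [9]].

The final insertion tableau P = [[1, 2, 3, 7], [4, 5, 6], [8], [9]] has shape [4, 3, 1, 1].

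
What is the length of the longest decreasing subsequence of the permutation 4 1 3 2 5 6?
3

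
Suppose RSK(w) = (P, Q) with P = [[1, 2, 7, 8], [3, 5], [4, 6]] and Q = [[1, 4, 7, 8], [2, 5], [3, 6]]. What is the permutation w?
4 3 1 6 5 2 7 8

Reverse the RSK construction: for i from n down to 1, find the cell of Q containing i, remove the entry at that cell from P, and reverse-bump it up through P; the value ejected from row 1 is w(i).

Step i=8: Q has 8 at row 1, column 4; remove that cell from P, ejecting 8. So w(8) = 8. P is now [[1, 2, 7], [3, 5], [4, 6]].
Step i=7: Q has 7 at row 1, column 3; remove that cell from P, ejecting 7. So w(7) = 7. P is now [[1, 2], [3, 5], [4, 6]].
Step i=6: Q has 6 at row 3, column 2; remove 6 from row 3 of P and reverse-bump: 6 enters row 2 and ejects 5; 5 enters row 1 and ejects 2. So w(6) = 2. P is now [[1, 5], [3, 6], [4]].
Step i=5: Q has 5 at row 2, column 2; remove 6 from row 2 of P and reverse-bump: 6 enters row 1 and ejects 5. So w(5) = 5. P is now [[1, 6], [3], [4]].
Step i=4: Q has 4 at row 1, column 2; remove that cell from P, ejecting 6. So w(4) = 6. P is now [[1], [3], [4]].
Step i=3: Q has 3 at row 3, column 1; remove 4 from row 3 of P and reverse-bump: 4 enters row 2 and ejects 3; 3 enters row 1 and ejects 1. So w(3) = 1. P is now [[3], [4]].
Step i=2: Q has 2 at row 2, column 1; remove 4 from row 2 of P and reverse-bump: 4 enters row 1 and ejects 3. So w(2) = 3. P is now [[4]].
Step i=1: Q has 1 at row 1, column 1; remove that cell from P, ejecting 4. So w(1) = 4. P is now [].

So w = 4 3 1 6 5 2 7 8.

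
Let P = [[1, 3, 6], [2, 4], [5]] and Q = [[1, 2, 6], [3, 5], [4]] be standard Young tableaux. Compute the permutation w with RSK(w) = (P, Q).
2 5 4 1 3 6

Reverse the RSK construction: for i from n down to 1, find the cell of Q containing i, remove the entry at that cell from P, and reverse-bump it up through P; the value ejected from row 1 is w(i).

Step i=6: Q has 6 at row 1, column 3; remove that cell from P, ejecting 6. So w(6) = 6. P is now [[1, 3], [2, 4], [5]].
Step i=5: Q has 5 at row 2, column 2; remove 4 from row 2 of P and reverse-bump: 4 enters row 1 and ejects 3. So w(5) = 3. P is now [[1, 4], [2], [5]].
Step i=4: Q has 4 at row 3, column 1; remove 5 from row 3 of P and reverse-bump: 5 enters row 2 and ejects 2; 2 enters row 1 and ejects 1. So w(4) = 1. P is now [[2, 4], [5]].
Step i=3: Q has 3 at row 2, column 1; remove 5 from row 2 of P and reverse-bump: 5 enters row 1 and ejects 4. So w(3) = 4. P is now [[2, 5]].
Step i=2: Q has 2 at row 1, column 2; remove that cell from P, ejecting 5. So w(2) = 5. P is now [[2]].
Step i=1: Q has 1 at row 1, column 1; remove that cell from P, ejecting 2. So w(1) = 2. P is now [].

So w = 2 5 4 1 3 6.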